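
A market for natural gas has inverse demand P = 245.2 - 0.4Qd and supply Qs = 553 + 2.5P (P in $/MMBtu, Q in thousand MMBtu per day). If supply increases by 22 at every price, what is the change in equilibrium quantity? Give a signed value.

ΔQ = 11

In direct form, Qd = 613 - 2.5P.
Equating demand and supply, 613 - 2.5P = 553 + 2.5P gives 5P = 60, so P* = 12.
Substitute back: Q* = 613 - 2.5(12) = 583.
After the shift, supply is Qs = 575 + 2.5P.
New equilibrium: 38 = 5P, so P = 7.6 and Q = 594.
ΔQ = 594 - 583 = 11.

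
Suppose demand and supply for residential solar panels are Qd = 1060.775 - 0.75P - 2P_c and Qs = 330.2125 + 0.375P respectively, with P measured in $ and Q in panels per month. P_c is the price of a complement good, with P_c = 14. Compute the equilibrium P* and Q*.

P* = 624.5, Q* = 564.4

With P_c = 14, demand is Qd = 1032.775 - 0.75P.
Set Qd = Qs: 1032.775 - 0.75P = 330.2125 + 0.375P, so 702.5625 = 1.125P and P* = 624.5.
Substitute back: Q* = 1032.775 - 0.75(624.5) = 564.4.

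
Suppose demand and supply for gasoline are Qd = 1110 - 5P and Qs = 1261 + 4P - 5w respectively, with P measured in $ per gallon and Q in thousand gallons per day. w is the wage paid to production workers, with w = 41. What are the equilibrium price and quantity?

P* = 6, Q* = 1080

With w = 41, supply is Qs = 1056 + 4P.
The market clears where 1110 - 5P = 1056 + 4P. Rearranging, 9P = 54, hence P* = 6.
From the demand curve, Q* = 1110 - 5(6) = 1080.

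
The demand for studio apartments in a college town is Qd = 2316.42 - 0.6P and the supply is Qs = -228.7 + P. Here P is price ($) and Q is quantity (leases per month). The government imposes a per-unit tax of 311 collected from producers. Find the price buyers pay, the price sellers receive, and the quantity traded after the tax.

P_b = 1785.075, P_s = 1474.075, Q = 1245.375

Producers keep P_s = P_b - 311 per unit, so supply in terms of the buyer price is Qs = -539.7 + P_b.
Equate demand and the shifted supply: 2316.42 - 0.6P_b = -539.7 + P_b, giving 1.6P_b = 2856.12, so P_b = 1785.075.
So P_s = 1474.075 and the quantity traded is Q = 2316.42 - 0.6(1785.075) = 1245.375.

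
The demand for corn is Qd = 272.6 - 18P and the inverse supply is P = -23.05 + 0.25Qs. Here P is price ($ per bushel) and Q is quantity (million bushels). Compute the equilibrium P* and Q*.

P* = 8.2, Q* = 125

Solving each curve for Q: Qs = 92.2 + 4P.
The market clears where 272.6 - 18P = 92.2 + 4P. Rearranging, 22P = 180.4, hence P* = 8.2.
From the demand curve, Q* = 272.6 - 18(8.2) = 125.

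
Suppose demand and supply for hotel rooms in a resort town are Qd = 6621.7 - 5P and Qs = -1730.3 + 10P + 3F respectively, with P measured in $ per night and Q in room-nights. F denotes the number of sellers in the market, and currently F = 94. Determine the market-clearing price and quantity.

With F = 94, supply is Qs = -1448.3 + 10P.
The market clears where 6621.7 - 5P = -1448.3 + 10P. Rearranging, 15P = 8070, hence P* = 538.
Substitute back: Q* = 6621.7 - 5(538) = 3931.7.

P* = 538, Q* = 3931.7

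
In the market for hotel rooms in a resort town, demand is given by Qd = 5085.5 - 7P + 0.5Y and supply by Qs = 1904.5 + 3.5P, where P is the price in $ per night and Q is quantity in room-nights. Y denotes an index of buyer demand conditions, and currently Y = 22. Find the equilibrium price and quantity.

P* = 304, Q* = 2968.5

With Y = 22, demand is Qd = 5096.5 - 7P.
At equilibrium Qd = Qs, so 5096.5 - 7P = 1904.5 + 3.5P; collecting terms, 3192 = 10.5P and P* = 304.
Then Q* = 5096.5 - 7(304) = 2968.5.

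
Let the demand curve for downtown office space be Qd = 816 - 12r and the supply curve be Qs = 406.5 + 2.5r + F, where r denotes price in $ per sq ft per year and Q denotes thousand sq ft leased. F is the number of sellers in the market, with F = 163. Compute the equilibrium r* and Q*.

With F = 163, supply is Qs = 569.5 + 2.5r.
Equating demand and supply, 816 - 12r = 569.5 + 2.5r gives 14.5r = 246.5, so r* = 17.
Substitute back: Q* = 816 - 12(17) = 612.

r* = 17, Q* = 612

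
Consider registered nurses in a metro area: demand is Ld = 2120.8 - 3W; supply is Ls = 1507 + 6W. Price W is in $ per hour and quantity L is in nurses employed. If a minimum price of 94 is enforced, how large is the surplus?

With W fixed at 94, quantity demanded is 1838.8 and quantity supplied is 2071.
Surplus = Ls - Ld = 2071 - 1838.8 = 232.2.

Surplus = 232.2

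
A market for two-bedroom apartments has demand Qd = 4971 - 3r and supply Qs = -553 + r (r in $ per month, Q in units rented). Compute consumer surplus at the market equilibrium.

At equilibrium Qd = Qs, so 4971 - 3r = -553 + r; collecting terms, 5524 = 4r and r* = 1381.
Then Q* = 4971 - 3(1381) = 828.
Demand choke price (Qd = 0): r = 4971/3 = 1657. Consumer surplus = ½ × (1657 - 1381) × 828 = 114264.

Consumer surplus = 114264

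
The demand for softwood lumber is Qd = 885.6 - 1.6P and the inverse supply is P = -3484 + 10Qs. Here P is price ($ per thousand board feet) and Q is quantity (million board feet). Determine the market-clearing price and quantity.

Rewriting in direct form: Qs = 348.4 + 0.1P.
The market clears where 885.6 - 1.6P = 348.4 + 0.1P. Rearranging, 1.7P = 537.2, hence P* = 316.
Substitute back: Q* = 885.6 - 1.6(316) = 380.

P* = 316, Q* = 380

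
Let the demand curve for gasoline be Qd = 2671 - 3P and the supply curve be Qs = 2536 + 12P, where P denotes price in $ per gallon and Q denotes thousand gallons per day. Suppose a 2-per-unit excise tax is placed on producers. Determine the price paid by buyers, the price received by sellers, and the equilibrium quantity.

With a tax of 2 on producers, they supply based on the net price P_s = P_b - 2, so Qs = 2512 + 12P_b.
Market clearing requires 2671 - 3P_b = 2512 + 12P_b; hence 159 = 15P_b and P_b = 10.6.
Then P_s = 10.6 - 2 = 8.6 and Q = 2671 - 3(10.6) = 2639.2.

P_b = 10.6, P_s = 8.6, Q = 2639.2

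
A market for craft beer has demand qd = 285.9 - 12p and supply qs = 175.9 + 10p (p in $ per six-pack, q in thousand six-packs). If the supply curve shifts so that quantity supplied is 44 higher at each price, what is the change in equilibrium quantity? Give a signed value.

Δq = 24

Equating demand and supply, 285.9 - 12p = 175.9 + 10p gives 22p = 110, so p* = 5.
Substitute back: q* = 285.9 - 12(5) = 225.9.
After the shift, supply is qs = 219.9 + 10p.
Re-solving, 22p = 66 gives p = 3 and q = 249.9.
Δq = 249.9 - 225.9 = 24.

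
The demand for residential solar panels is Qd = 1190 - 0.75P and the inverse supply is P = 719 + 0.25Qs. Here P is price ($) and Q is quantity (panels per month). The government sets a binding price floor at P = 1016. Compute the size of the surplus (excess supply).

Inverting to quantity form: Qs = -2876 + 4P.
Evaluating both curves at the floor price 1016 gives Qd = 428, Qs = 1188.
Surplus = Qs - Qd = 1188 - 428 = 760.

Surplus = 760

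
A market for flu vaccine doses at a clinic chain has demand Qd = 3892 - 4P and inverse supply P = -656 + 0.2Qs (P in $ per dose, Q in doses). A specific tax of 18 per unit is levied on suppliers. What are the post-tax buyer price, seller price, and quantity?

P_b = 78, P_s = 60, Q = 3580

Rewriting in direct form: Qs = 3280 + 5P.
The tax drives a wedge P_b - P_s = 18. Substituting P_s = P_b - 18 into supply: Qs = 3190 + 5P_b.
Market clearing requires 3892 - 4P_b = 3190 + 5P_b; hence 702 = 9P_b and P_b = 78.
Then P_s = 78 - 18 = 60 and Q = 3892 - 4(78) = 3580.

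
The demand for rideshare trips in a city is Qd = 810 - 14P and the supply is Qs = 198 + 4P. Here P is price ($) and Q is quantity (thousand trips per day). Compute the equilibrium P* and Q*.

At equilibrium Qd = Qs, so 810 - 14P = 198 + 4P; collecting terms, 612 = 18P and P* = 34.
Plugging P* into demand: Q* = 810 - 14(34) = 334.

P* = 34, Q* = 334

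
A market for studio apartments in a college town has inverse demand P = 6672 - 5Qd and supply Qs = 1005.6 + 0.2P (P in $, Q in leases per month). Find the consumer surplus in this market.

Consumer surplus = 3422250

Solving each curve for Q: Qd = 1334.4 - 0.2P.
Equating demand and supply, 1334.4 - 0.2P = 1005.6 + 0.2P gives 0.4P = 328.8, so P* = 822.
Substitute back: Q* = 1334.4 - 0.2(822) = 1170.
Demand choke price (Qd = 0): P = 1334.4/0.2 = 6672. Consumer surplus = ½ × (6672 - 822) × 1170 = 3422250.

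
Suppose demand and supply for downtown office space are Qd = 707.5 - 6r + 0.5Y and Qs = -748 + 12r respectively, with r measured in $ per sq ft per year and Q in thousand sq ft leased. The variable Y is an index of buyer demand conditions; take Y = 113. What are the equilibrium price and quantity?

r* = 84, Q* = 260

With Y = 113, demand is Qd = 764 - 6r.
Equating demand and supply, 764 - 6r = -748 + 12r gives 18r = 1512, so r* = 84.
Then Q* = 764 - 6(84) = 260.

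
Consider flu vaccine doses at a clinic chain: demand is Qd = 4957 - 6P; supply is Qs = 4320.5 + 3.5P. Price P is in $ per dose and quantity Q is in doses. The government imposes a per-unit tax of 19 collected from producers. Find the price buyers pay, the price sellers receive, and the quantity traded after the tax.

P_b = 74, P_s = 55, Q = 4513

Producers keep P_s = P_b - 19 per unit, so supply in terms of the buyer price is Qs = 4254 + 3.5P_b.
Market clearing requires 4957 - 6P_b = 4254 + 3.5P_b; hence 703 = 9.5P_b and P_b = 74.
Then P_s = 74 - 19 = 55 and Q = 4957 - 6(74) = 4513.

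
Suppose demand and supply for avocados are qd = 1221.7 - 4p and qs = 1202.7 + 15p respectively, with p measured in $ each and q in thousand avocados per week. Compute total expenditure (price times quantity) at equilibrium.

Total expenditure = 1217.7

At equilibrium qd = qs, so 1221.7 - 4p = 1202.7 + 15p; collecting terms, 19 = 19p and p* = 1.
From the demand curve, q* = 1221.7 - 4(1) = 1217.7.
Total expenditure = p* × q* = 1 × 1217.7 = 1217.7.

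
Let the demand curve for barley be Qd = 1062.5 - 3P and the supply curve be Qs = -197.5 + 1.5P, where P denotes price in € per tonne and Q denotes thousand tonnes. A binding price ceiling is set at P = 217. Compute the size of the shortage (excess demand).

Shortage = 283.5

Evaluating both curves at the ceiling price 217 gives Qd = 411.5, Qs = 128.
Shortage = Qd - Qs = 411.5 - 128 = 283.5.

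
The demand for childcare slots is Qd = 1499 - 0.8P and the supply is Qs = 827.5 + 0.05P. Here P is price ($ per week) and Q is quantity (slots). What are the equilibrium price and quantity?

Set Qd = Qs: 1499 - 0.8P = 827.5 + 0.05P, so 671.5 = 0.85P and P* = 790.
From the demand curve, Q* = 1499 - 0.8(790) = 867.

P* = 790, Q* = 867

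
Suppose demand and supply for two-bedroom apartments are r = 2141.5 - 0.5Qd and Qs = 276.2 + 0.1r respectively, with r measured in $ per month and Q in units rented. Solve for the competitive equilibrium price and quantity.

r* = 1908, Q* = 467

In direct form, Qd = 4283 - 2r.
The market clears where 4283 - 2r = 276.2 + 0.1r. Rearranging, 2.1r = 4006.8, hence r* = 1908.
Substitute back: Q* = 4283 - 2(1908) = 467.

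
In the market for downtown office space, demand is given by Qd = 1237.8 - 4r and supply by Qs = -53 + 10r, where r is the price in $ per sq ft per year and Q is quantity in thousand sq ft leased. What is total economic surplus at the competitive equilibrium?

Set Qd = Qs: 1237.8 - 4r = -53 + 10r, so 1290.8 = 14r and r* = 92.2.
Then Q* = 1237.8 - 4(92.2) = 869.
Demand choke price = 309.45; supply choke price = 5.3. CS = ½(309.45 - 92.2)(869) = 94395.125; PS = ½(92.2 - 5.3)(869) = 37758.05. Total surplus = 132153.175.

Total surplus = 132153.175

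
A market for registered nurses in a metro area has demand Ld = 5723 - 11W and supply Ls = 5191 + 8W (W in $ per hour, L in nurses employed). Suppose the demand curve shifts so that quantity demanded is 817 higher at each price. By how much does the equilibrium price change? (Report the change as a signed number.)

ΔW = 43

The market clears where 5723 - 11W = 5191 + 8W. Rearranging, 19W = 532, hence W* = 28.
Plugging W* into demand: L* = 5723 - 11(28) = 5415.
After the shift, demand is Ld = 6540 - 11W.
New equilibrium: 1349 = 19W, so W = 71 and L = 5759.
ΔW = 71 - 28 = 43.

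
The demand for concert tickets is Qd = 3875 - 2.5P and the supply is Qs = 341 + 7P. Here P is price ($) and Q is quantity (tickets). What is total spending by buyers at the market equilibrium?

Total spending by buyers = 1095540

At equilibrium Qd = Qs, so 3875 - 2.5P = 341 + 7P; collecting terms, 3534 = 9.5P and P* = 372.
Then Q* = 3875 - 2.5(372) = 2945.
Total spending by buyers = P* × Q* = 372 × 2945 = 1095540.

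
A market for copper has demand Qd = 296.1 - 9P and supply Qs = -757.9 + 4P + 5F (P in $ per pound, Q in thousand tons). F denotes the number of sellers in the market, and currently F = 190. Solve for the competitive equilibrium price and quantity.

With F = 190, supply is Qs = 192.1 + 4P.
Set Qd = Qs: 296.1 - 9P = 192.1 + 4P, so 104 = 13P and P* = 8.
Then Q* = 296.1 - 9(8) = 224.1.

P* = 8, Q* = 224.1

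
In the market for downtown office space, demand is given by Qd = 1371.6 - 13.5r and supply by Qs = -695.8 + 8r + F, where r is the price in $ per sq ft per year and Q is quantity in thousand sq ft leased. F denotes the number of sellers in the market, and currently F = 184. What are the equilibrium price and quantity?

With F = 184, supply is Qs = -511.8 + 8r.
At equilibrium Qd = Qs, so 1371.6 - 13.5r = -511.8 + 8r; collecting terms, 1883.4 = 21.5r and r* = 87.6.
From the demand curve, Q* = 1371.6 - 13.5(87.6) = 189.

r* = 87.6, Q* = 189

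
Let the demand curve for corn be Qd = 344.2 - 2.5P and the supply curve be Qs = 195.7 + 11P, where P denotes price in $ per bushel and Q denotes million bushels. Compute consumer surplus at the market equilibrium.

Equating demand and supply, 344.2 - 2.5P = 195.7 + 11P gives 13.5P = 148.5, so P* = 11.
Plugging P* into demand: Q* = 344.2 - 2.5(11) = 316.7.
Demand choke price (Qd = 0): P = 344.2/2.5 = 137.68. Consumer surplus = ½ × (137.68 - 11) × 316.7 = 20059.778.

Consumer surplus = 20059.778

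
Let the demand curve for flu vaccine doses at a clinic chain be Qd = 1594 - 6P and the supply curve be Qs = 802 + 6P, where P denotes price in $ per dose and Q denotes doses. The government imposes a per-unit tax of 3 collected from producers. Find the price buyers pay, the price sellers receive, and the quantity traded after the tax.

The tax drives a wedge P_b - P_s = 3. Substituting P_s = P_b - 3 into supply: Qs = 784 + 6P_b.
Set Qd = Qs: 1594 - 6P_b = 784 + 6P_b, so 810 = 12P_b and P_b = 67.5.
Then P_s = 67.5 - 3 = 64.5 and Q = 1594 - 6(67.5) = 1189.

P_b = 67.5, P_s = 64.5, Q = 1189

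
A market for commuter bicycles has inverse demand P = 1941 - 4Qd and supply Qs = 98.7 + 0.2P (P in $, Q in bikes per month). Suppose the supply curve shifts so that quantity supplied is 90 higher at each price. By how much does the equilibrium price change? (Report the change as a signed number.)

ΔP = -200

Rewriting in direct form: Qd = 485.25 - 0.25P.
Equating demand and supply, 485.25 - 0.25P = 98.7 + 0.2P gives 0.45P = 386.55, so P* = 859.
From the demand curve, Q* = 485.25 - 0.25(859) = 270.5.
After the shift, supply is Qs = 188.7 + 0.2P.
New equilibrium: 296.55 = 0.45P, so P = 659 and Q = 320.5.
ΔP = 659 - 859 = -200.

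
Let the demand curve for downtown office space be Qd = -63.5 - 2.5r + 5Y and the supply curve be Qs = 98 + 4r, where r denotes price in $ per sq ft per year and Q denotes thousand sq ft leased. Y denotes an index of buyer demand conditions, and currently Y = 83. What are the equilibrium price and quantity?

With Y = 83, demand is Qd = 351.5 - 2.5r.
The market clears where 351.5 - 2.5r = 98 + 4r. Rearranging, 6.5r = 253.5, hence r* = 39.
Substitute back: Q* = 351.5 - 2.5(39) = 254.

r* = 39, Q* = 254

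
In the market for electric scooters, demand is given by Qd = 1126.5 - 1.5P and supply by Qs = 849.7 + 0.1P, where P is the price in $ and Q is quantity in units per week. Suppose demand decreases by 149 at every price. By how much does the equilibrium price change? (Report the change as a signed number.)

Set Qd = Qs: 1126.5 - 1.5P = 849.7 + 0.1P, so 276.8 = 1.6P and P* = 173.
From the demand curve, Q* = 1126.5 - 1.5(173) = 867.
After the shift, demand is Qd = 977.5 - 1.5P.
Re-solving, 1.6P = 127.8 gives P = 79.875 and Q = 857.6875.
ΔP = 79.875 - 173 = -93.125.

ΔP = -93.125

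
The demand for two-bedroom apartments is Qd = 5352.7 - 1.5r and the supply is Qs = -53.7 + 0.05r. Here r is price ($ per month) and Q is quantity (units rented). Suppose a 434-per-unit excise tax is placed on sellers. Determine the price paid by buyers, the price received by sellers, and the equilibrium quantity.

With a tax of 434 on sellers, they supply based on the net price r_s = r_b - 434, so Qs = -75.4 + 0.05r_b.
Set Qd = Qs: 5352.7 - 1.5r_b = -75.4 + 0.05r_b, so 5428.1 = 1.55r_b and r_b = 3502.
Then r_s = 3502 - 434 = 3068 and Q = 5352.7 - 1.5(3502) = 99.7.

r_b = 3502, r_s = 3068, Q = 99.7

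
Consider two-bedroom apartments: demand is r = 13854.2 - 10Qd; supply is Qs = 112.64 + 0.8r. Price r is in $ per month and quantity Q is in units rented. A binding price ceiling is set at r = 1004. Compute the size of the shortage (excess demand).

Inverting to quantity form: Qd = 1385.42 - 0.1r.
With r fixed at 1004, quantity demanded is 1285.02 and quantity supplied is 915.84.
Shortage = Qd - Qs = 1285.02 - 915.84 = 369.18.

Shortage = 369.18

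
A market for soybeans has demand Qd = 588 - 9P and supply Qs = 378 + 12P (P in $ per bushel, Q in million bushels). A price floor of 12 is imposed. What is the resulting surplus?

Surplus = 42

At P = 12: Qd = 480 and Qs = 522.
Surplus = Qs - Qd = 522 - 480 = 42.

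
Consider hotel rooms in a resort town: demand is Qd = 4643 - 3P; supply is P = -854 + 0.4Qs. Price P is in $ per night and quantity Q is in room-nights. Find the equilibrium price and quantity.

P* = 456, Q* = 3275

Inverting to quantity form: Qs = 2135 + 2.5P.
At equilibrium Qd = Qs, so 4643 - 3P = 2135 + 2.5P; collecting terms, 2508 = 5.5P and P* = 456.
Substitute back: Q* = 4643 - 3(456) = 3275.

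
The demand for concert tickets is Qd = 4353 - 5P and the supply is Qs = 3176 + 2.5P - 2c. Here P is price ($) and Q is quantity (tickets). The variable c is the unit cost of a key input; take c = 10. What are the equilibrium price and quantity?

P* = 159.6, Q* = 3555

With c = 10, supply is Qs = 3156 + 2.5P.
Equating demand and supply, 4353 - 5P = 3156 + 2.5P gives 7.5P = 1197, so P* = 159.6.
From the demand curve, Q* = 4353 - 5(159.6) = 3555.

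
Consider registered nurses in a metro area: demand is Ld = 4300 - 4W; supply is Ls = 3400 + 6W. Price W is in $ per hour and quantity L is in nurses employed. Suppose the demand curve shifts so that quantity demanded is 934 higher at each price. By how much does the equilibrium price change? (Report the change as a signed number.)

ΔW = 93.4

Set Ld = Ls: 4300 - 4W = 3400 + 6W, so 900 = 10W and W* = 90.
Substitute back: L* = 4300 - 4(90) = 3940.
After the shift, demand is Ld = 5234 - 4W.
The new intersection has 1834 = 10W, i.e. W = 183.4, L = 4500.4.
ΔW = 183.4 - 90 = 93.4.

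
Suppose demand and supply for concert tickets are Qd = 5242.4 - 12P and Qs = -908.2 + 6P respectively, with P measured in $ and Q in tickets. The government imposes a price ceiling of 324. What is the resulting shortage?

Shortage = 318.6

Evaluating both curves at the ceiling price 324 gives Qd = 1354.4, Qs = 1035.8.
Shortage = Qd - Qs = 1354.4 - 1035.8 = 318.6.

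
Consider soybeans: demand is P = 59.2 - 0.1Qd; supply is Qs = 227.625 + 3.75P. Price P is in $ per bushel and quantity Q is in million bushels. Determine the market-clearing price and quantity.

Solving each curve for Q: Qd = 592 - 10P.
Equating demand and supply, 592 - 10P = 227.625 + 3.75P gives 13.75P = 364.375, so P* = 26.5.
Substitute back: Q* = 592 - 10(26.5) = 327.

P* = 26.5, Q* = 327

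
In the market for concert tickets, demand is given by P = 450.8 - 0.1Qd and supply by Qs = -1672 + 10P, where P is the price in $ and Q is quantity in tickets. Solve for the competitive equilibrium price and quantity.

P* = 309, Q* = 1418

Inverting to quantity form: Qd = 4508 - 10P.
The market clears where 4508 - 10P = -1672 + 10P. Rearranging, 20P = 6180, hence P* = 309.
From the demand curve, Q* = 4508 - 10(309) = 1418.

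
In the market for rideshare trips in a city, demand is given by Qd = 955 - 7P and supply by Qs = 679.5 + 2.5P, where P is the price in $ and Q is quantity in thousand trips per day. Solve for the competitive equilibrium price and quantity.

P* = 29, Q* = 752

At equilibrium Qd = Qs, so 955 - 7P = 679.5 + 2.5P; collecting terms, 275.5 = 9.5P and P* = 29.
Plugging P* into demand: Q* = 955 - 7(29) = 752.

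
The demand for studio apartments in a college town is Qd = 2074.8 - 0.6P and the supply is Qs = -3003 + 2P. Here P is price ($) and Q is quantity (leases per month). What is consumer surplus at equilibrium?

Consumer surplus = 679507.5

At equilibrium Qd = Qs, so 2074.8 - 0.6P = -3003 + 2P; collecting terms, 5077.8 = 2.6P and P* = 1953.
Then Q* = 2074.8 - 0.6(1953) = 903.
Demand choke price (Qd = 0): P = 2074.8/0.6 = 3458. Consumer surplus = ½ × (3458 - 1953) × 903 = 679507.5.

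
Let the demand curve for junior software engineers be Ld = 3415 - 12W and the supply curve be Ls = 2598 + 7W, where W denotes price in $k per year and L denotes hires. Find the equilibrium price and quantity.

W* = 43, L* = 2899

Equating demand and supply, 3415 - 12W = 2598 + 7W gives 19W = 817, so W* = 43.
Plugging W* into demand: L* = 3415 - 12(43) = 2899.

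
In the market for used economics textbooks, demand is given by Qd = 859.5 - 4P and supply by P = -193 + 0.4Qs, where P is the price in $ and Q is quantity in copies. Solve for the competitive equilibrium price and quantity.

P* = 58, Q* = 627.5

In direct form, Qs = 482.5 + 2.5P.
Set Qd = Qs: 859.5 - 4P = 482.5 + 2.5P, so 377 = 6.5P and P* = 58.
From the demand curve, Q* = 859.5 - 4(58) = 627.5.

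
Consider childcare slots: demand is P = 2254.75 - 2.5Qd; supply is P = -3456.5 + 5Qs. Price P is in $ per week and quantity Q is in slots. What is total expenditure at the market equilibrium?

Solving each curve for Q: Qd = 901.9 - 0.4P and Qs = 691.3 + 0.2P.
Set Qd = Qs: 901.9 - 0.4P = 691.3 + 0.2P, so 210.6 = 0.6P and P* = 351.
Substitute back: Q* = 901.9 - 0.4(351) = 761.5.
Total expenditure = P* × Q* = 351 × 761.5 = 267286.5.

Total expenditure = 267286.5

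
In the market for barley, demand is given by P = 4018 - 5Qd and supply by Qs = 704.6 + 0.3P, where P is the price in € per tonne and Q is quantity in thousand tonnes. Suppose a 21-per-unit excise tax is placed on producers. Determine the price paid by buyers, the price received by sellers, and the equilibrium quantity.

In direct form, Qd = 803.6 - 0.2P.
With a tax of 21 on producers, they supply based on the net price P_s = P_b - 21, so Qs = 698.3 + 0.3P_b.
Market clearing requires 803.6 - 0.2P_b = 698.3 + 0.3P_b; hence 105.3 = 0.5P_b and P_b = 210.6.
So P_s = 189.6 and the quantity traded is Q = 803.6 - 0.2(210.6) = 761.48.

P_b = 210.6, P_s = 189.6, Q = 761.48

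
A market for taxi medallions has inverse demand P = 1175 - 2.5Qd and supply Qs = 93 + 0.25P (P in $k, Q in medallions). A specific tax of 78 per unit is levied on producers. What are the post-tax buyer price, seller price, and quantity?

Rewriting in direct form: Qd = 470 - 0.4P.
The tax drives a wedge P_b - P_s = 78. Substituting P_s = P_b - 78 into supply: Qs = 73.5 + 0.25P_b.
Market clearing requires 470 - 0.4P_b = 73.5 + 0.25P_b; hence 396.5 = 0.65P_b and P_b = 610.
So P_s = 532 and the quantity traded is Q = 470 - 0.4(610) = 226.

P_b = 610, P_s = 532, Q = 226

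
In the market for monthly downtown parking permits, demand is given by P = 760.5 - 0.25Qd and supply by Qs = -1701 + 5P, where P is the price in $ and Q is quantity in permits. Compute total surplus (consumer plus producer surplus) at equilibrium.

Rewriting in direct form: Qd = 3042 - 4P.
Equating demand and supply, 3042 - 4P = -1701 + 5P gives 9P = 4743, so P* = 527.
Then Q* = 3042 - 4(527) = 934.
Demand choke price = 760.5; supply choke price = 340.2. CS = ½(760.5 - 527)(934) = 109044.5; PS = ½(527 - 340.2)(934) = 87235.6. Total surplus = 196280.1.

Total surplus = 196280.1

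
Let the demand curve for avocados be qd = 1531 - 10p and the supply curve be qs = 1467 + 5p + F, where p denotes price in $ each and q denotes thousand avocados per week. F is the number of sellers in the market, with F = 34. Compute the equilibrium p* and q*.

With F = 34, supply is qs = 1501 + 5p.
At equilibrium qd = qs, so 1531 - 10p = 1501 + 5p; collecting terms, 30 = 15p and p* = 2.
Substitute back: q* = 1531 - 10(2) = 1511.

p* = 2, q* = 1511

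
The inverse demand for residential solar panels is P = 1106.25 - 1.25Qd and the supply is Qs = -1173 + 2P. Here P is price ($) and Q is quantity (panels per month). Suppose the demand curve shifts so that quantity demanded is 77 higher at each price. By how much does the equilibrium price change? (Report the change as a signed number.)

In direct form, Qd = 885 - 0.8P.
At equilibrium Qd = Qs, so 885 - 0.8P = -1173 + 2P; collecting terms, 2058 = 2.8P and P* = 735.
From the demand curve, Q* = 885 - 0.8(735) = 297.
After the shift, demand is Qd = 962 - 0.8P.
The new intersection has 2135 = 2.8P, i.e. P = 762.5, Q = 352.
ΔP = 762.5 - 735 = 27.5.

ΔP = 27.5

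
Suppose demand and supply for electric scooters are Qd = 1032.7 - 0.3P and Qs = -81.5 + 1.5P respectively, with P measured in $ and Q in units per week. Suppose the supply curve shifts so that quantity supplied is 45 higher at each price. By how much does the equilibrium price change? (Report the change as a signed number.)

The market clears where 1032.7 - 0.3P = -81.5 + 1.5P. Rearranging, 1.8P = 1114.2, hence P* = 619.
Plugging P* into demand: Q* = 1032.7 - 0.3(619) = 847.
After the shift, supply is Qs = -36.5 + 1.5P.
Re-solving, 1.8P = 1069.2 gives P = 594 and Q = 854.5.
ΔP = 594 - 619 = -25.

ΔP = -25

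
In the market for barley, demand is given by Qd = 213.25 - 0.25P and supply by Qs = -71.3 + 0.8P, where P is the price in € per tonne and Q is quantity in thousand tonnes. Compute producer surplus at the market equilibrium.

Equating demand and supply, 213.25 - 0.25P = -71.3 + 0.8P gives 1.05P = 284.55, so P* = 271.
Substitute back: Q* = 213.25 - 0.25(271) = 145.5.
Supply choke price (Qs = 0): P = 89.125. Producer surplus = ½ × (271 - 89.125) × 145.5 = 13231.40625.

Producer surplus = 13231.40625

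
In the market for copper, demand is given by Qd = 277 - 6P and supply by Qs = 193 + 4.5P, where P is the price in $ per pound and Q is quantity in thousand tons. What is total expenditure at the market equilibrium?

At equilibrium Qd = Qs, so 277 - 6P = 193 + 4.5P; collecting terms, 84 = 10.5P and P* = 8.
Then Q* = 277 - 6(8) = 229.
Total expenditure = P* × Q* = 8 × 229 = 1832.

Total expenditure = 1832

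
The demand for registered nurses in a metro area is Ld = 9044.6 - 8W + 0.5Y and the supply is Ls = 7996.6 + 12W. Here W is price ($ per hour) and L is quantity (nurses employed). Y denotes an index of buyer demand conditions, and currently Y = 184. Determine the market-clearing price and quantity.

W* = 57, L* = 8680.6

With Y = 184, demand is Ld = 9136.6 - 8W.
Equating demand and supply, 9136.6 - 8W = 7996.6 + 12W gives 20W = 1140, so W* = 57.
Substitute back: L* = 9136.6 - 8(57) = 8680.6.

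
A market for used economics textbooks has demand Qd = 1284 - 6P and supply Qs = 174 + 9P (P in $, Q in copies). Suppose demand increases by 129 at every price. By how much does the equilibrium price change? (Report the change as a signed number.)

ΔP = 8.6

The market clears where 1284 - 6P = 174 + 9P. Rearranging, 15P = 1110, hence P* = 74.
Substitute back: Q* = 1284 - 6(74) = 840.
After the shift, demand is Qd = 1413 - 6P.
Re-solving, 15P = 1239 gives P = 82.6 and Q = 917.4.
ΔP = 82.6 - 74 = 8.6.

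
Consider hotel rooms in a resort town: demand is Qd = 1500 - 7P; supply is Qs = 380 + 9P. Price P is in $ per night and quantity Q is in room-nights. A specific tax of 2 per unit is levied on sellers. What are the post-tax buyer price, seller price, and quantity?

P_b = 71.125, P_s = 69.125, Q = 1002.125

Sellers keep P_s = P_b - 2 per unit, so supply in terms of the buyer price is Qs = 362 + 9P_b.
Market clearing requires 1500 - 7P_b = 362 + 9P_b; hence 1138 = 16P_b and P_b = 71.125.
So P_s = 69.125 and the quantity traded is Q = 1500 - 7(71.125) = 1002.125.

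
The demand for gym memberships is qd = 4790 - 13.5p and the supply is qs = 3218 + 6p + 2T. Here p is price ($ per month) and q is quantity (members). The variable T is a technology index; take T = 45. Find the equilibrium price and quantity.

With T = 45, supply is qs = 3308 + 6p.
The market clears where 4790 - 13.5p = 3308 + 6p. Rearranging, 19.5p = 1482, hence p* = 76.
From the demand curve, q* = 4790 - 13.5(76) = 3764.

p* = 76, q* = 3764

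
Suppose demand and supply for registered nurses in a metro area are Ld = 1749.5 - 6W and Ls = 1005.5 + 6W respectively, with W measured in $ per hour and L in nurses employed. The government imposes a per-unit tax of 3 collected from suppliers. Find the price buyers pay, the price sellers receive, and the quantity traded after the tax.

W_b = 63.5, W_s = 60.5, L = 1368.5

Suppliers keep W_s = W_b - 3 per unit, so supply in terms of the buyer price is Ls = 987.5 + 6W_b.
Equate demand and the shifted supply: 1749.5 - 6W_b = 987.5 + 6W_b, giving 12W_b = 762, so W_b = 63.5.
So W_s = 60.5 and the quantity traded is L = 1749.5 - 6(63.5) = 1368.5.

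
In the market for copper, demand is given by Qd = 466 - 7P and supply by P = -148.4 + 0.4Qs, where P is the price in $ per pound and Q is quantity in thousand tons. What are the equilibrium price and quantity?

P* = 10, Q* = 396

In direct form, Qs = 371 + 2.5P.
Equating demand and supply, 466 - 7P = 371 + 2.5P gives 9.5P = 95, so P* = 10.
Plugging P* into demand: Q* = 466 - 7(10) = 396.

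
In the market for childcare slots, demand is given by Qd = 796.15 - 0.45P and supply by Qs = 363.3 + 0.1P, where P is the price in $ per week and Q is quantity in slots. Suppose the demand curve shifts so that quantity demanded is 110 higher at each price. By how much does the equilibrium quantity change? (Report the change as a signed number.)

ΔQ = 20

The market clears where 796.15 - 0.45P = 363.3 + 0.1P. Rearranging, 0.55P = 432.85, hence P* = 787.
Plugging P* into demand: Q* = 796.15 - 0.45(787) = 442.
After the shift, demand is Qd = 906.15 - 0.45P.
The new intersection has 542.85 = 0.55P, i.e. P = 987, Q = 462.
ΔQ = 462 - 442 = 20.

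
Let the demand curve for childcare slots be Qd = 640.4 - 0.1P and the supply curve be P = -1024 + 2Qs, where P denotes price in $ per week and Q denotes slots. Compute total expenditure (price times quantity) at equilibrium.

In direct form, Qs = 512 + 0.5P.
Equating demand and supply, 640.4 - 0.1P = 512 + 0.5P gives 0.6P = 128.4, so P* = 214.
Then Q* = 640.4 - 0.1(214) = 619.
Total expenditure = P* × Q* = 214 × 619 = 132466.

Total expenditure = 132466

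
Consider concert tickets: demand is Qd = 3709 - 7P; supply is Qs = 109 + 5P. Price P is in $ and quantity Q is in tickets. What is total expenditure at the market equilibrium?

Total expenditure = 482700

Set Qd = Qs: 3709 - 7P = 109 + 5P, so 3600 = 12P and P* = 300.
Substitute back: Q* = 3709 - 7(300) = 1609.
Total expenditure = P* × Q* = 300 × 1609 = 482700.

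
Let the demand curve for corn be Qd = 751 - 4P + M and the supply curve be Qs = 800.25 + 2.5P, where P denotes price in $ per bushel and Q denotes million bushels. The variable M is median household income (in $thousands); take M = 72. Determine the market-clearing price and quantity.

With M = 72, demand is Qd = 823 - 4P.
The market clears where 823 - 4P = 800.25 + 2.5P. Rearranging, 6.5P = 22.75, hence P* = 3.5.
Then Q* = 823 - 4(3.5) = 809.

P* = 3.5, Q* = 809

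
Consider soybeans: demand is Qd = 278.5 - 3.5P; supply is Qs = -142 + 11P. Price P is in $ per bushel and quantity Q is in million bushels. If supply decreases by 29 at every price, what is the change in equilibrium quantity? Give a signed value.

ΔQ = -7

The market clears where 278.5 - 3.5P = -142 + 11P. Rearranging, 14.5P = 420.5, hence P* = 29.
Then Q* = 278.5 - 3.5(29) = 177.
After the shift, supply is Qs = -171 + 11P.
New equilibrium: 449.5 = 14.5P, so P = 31 and Q = 170.
ΔQ = 170 - 177 = -7.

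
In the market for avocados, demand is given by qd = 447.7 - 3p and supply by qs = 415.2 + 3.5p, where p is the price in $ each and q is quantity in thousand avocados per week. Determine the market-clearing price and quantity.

p* = 5, q* = 432.7

Equating demand and supply, 447.7 - 3p = 415.2 + 3.5p gives 6.5p = 32.5, so p* = 5.
From the demand curve, q* = 447.7 - 3(5) = 432.7.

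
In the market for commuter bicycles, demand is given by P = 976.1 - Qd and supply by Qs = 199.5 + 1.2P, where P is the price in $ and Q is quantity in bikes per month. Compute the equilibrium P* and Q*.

P* = 353, Q* = 623.1

Solving each curve for Q: Qd = 976.1 - P.
Set Qd = Qs: 976.1 - P = 199.5 + 1.2P, so 776.6 = 2.2P and P* = 353.
Plugging P* into demand: Q* = 976.1 - 353 = 623.1.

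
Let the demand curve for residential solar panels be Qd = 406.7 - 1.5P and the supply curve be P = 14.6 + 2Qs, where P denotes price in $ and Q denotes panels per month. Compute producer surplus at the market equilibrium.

Producer surplus = 9254.44

In direct form, Qs = -7.3 + 0.5P.
Set Qd = Qs: 406.7 - 1.5P = -7.3 + 0.5P, so 414 = 2P and P* = 207.
Plugging P* into demand: Q* = 406.7 - 1.5(207) = 96.2.
Supply choke price (Qs = 0): P = 14.6. Producer surplus = ½ × (207 - 14.6) × 96.2 = 9254.44.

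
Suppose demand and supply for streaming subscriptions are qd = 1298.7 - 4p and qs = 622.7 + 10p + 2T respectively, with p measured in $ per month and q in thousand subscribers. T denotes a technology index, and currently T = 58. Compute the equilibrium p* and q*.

p* = 40, q* = 1138.7

With T = 58, supply is qs = 738.7 + 10p.
Set qd = qs: 1298.7 - 4p = 738.7 + 10p, so 560 = 14p and p* = 40.
From the demand curve, q* = 1298.7 - 4(40) = 1138.7.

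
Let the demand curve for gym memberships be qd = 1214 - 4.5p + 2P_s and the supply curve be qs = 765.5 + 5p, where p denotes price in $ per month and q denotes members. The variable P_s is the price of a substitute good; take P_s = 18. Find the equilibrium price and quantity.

p* = 51, q* = 1020.5

With P_s = 18, demand is qd = 1250 - 4.5p.
At equilibrium qd = qs, so 1250 - 4.5p = 765.5 + 5p; collecting terms, 484.5 = 9.5p and p* = 51.
Plugging p* into demand: q* = 1250 - 4.5(51) = 1020.5.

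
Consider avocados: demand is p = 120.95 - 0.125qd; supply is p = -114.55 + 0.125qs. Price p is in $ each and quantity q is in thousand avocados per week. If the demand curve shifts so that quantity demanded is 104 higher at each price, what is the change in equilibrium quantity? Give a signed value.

Solving each curve for q: qd = 967.6 - 8p and qs = 916.4 + 8p.
At equilibrium qd = qs, so 967.6 - 8p = 916.4 + 8p; collecting terms, 51.2 = 16p and p* = 3.2.
From the demand curve, q* = 967.6 - 8(3.2) = 942.
After the shift, demand is qd = 1071.6 - 8p.
The new intersection has 155.2 = 16p, i.e. p = 9.7, q = 994.
Δq = 994 - 942 = 52.

Δq = 52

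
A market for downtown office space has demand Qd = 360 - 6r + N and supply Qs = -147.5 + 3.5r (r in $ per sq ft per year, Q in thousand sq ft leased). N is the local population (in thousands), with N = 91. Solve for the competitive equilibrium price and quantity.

With N = 91, demand is Qd = 451 - 6r.
The market clears where 451 - 6r = -147.5 + 3.5r. Rearranging, 9.5r = 598.5, hence r* = 63.
Then Q* = 451 - 6(63) = 73.

r* = 63, Q* = 73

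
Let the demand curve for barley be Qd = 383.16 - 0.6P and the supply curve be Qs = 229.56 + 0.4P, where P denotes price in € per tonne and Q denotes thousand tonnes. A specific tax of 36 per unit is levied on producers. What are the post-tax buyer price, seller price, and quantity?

Producers keep P_s = P_b - 36 per unit, so supply in terms of the buyer price is Qs = 215.16 + 0.4P_b.
Equate demand and the shifted supply: 383.16 - 0.6P_b = 215.16 + 0.4P_b, giving P_b = 168, so P_b = 168.
Then P_s = 168 - 36 = 132 and Q = 383.16 - 0.6(168) = 282.36.

P_b = 168, P_s = 132, Q = 282.36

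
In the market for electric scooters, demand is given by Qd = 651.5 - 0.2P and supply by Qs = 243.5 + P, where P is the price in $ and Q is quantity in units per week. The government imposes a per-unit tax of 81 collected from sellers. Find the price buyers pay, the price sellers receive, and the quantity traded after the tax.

Sellers keep P_s = P_b - 81 per unit, so supply in terms of the buyer price is Qs = 162.5 + P_b.
Equate demand and the shifted supply: 651.5 - 0.2P_b = 162.5 + P_b, giving 1.2P_b = 489, so P_b = 407.5.
Then P_s = 407.5 - 81 = 326.5 and Q = 651.5 - 0.2(407.5) = 570.

P_b = 407.5, P_s = 326.5, Q = 570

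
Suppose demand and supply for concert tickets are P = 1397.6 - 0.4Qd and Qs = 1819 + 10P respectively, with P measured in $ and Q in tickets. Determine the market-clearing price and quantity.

In direct form, Qd = 3494 - 2.5P.
The market clears where 3494 - 2.5P = 1819 + 10P. Rearranging, 12.5P = 1675, hence P* = 134.
Plugging P* into demand: Q* = 3494 - 2.5(134) = 3159.

P* = 134, Q* = 3159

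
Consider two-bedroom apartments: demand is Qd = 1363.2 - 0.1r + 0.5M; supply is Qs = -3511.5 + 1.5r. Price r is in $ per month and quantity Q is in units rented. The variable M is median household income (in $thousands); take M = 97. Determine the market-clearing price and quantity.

r* = 3077, Q* = 1104

With M = 97, demand is Qd = 1411.7 - 0.1r.
At equilibrium Qd = Qs, so 1411.7 - 0.1r = -3511.5 + 1.5r; collecting terms, 4923.2 = 1.6r and r* = 3077.
From the demand curve, Q* = 1411.7 - 0.1(3077) = 1104.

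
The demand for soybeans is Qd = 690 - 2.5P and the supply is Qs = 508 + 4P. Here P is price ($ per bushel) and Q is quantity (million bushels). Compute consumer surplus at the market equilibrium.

At equilibrium Qd = Qs, so 690 - 2.5P = 508 + 4P; collecting terms, 182 = 6.5P and P* = 28.
Plugging P* into demand: Q* = 690 - 2.5(28) = 620.
Demand choke price (Qd = 0): P = 690/2.5 = 276. Consumer surplus = ½ × (276 - 28) × 620 = 76880.

Consumer surplus = 76880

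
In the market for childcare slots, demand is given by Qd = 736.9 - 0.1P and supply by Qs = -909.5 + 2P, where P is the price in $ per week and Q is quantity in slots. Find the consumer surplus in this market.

Consumer surplus = 2168111.25

Equating demand and supply, 736.9 - 0.1P = -909.5 + 2P gives 2.1P = 1646.4, so P* = 784.
Substitute back: Q* = 736.9 - 0.1(784) = 658.5.
Demand choke price (Qd = 0): P = 736.9/0.1 = 7369. Consumer surplus = ½ × (7369 - 784) × 658.5 = 2168111.25.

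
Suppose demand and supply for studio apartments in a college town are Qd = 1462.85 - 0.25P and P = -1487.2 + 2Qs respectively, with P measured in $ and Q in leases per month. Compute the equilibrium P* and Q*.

Solving each curve for Q: Qs = 743.6 + 0.5P.
At equilibrium Qd = Qs, so 1462.85 - 0.25P = 743.6 + 0.5P; collecting terms, 719.25 = 0.75P and P* = 959.
Then Q* = 1462.85 - 0.25(959) = 1223.1.

P* = 959, Q* = 1223.1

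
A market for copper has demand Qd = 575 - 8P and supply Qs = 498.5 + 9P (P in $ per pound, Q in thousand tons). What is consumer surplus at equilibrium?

At equilibrium Qd = Qs, so 575 - 8P = 498.5 + 9P; collecting terms, 76.5 = 17P and P* = 4.5.
Then Q* = 575 - 8(4.5) = 539.
Demand choke price (Qd = 0): P = 575/8 = 71.875. Consumer surplus = ½ × (71.875 - 4.5) × 539 = 18157.5625.

Consumer surplus = 18157.5625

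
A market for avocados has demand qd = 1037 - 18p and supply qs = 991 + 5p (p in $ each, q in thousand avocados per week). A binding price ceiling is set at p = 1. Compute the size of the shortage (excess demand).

At p = 1: qd = 1019 and qs = 996.
Shortage = qd - qs = 1019 - 996 = 23.

Shortage = 23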